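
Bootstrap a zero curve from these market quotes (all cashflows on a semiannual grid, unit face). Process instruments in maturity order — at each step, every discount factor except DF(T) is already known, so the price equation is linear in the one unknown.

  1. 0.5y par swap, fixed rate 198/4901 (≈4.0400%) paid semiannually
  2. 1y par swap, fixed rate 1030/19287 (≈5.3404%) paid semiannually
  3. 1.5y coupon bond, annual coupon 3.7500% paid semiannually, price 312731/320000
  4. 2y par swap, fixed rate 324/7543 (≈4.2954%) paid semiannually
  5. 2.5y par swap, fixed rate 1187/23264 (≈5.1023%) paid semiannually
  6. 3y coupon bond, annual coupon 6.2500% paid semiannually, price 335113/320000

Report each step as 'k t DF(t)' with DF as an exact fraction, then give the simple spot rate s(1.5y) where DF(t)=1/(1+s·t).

step 1 [0.5y] swap r/2=99/4901: DF=(1 − 99/4901·(0))/(1+99/4901) = 4901/5000 ≈ 0.980200
step 2 [1y] swap r/2=515/19287: DF=(1 − 515/19287·(0.980200))/(1+515/19287) = 1897/2000 ≈ 0.948500
step 3 [1.5y] bond c/2=3/160: DF=(312731/320000 − 3/160·(0.980200+0.948500))/(1+3/160) = 4619/5000 ≈ 0.923800
step 4 [2y] swap r/2=162/7543: DF=(1 − 162/7543·(0.980200+0.948500+0.923800))/(1+162/7543) = 919/1000 ≈ 0.919000
step 5 [2.5y] swap r/2=1187/46528: DF=(1 − 1187/46528·(0.980200+0.948500+0.923800+0.919000))/(1+1187/46528) = 8813/10000 ≈ 0.881300
step 6 [3y] bond c/2=1/32: DF=(335113/320000 − 1/32·(0.980200+0.948500+0.923800+0.919000+0.881300))/(1+1/32) = 1749/2000 ≈ 0.874500

1 1/2 4901/5000
2 1 1897/2000
3 3/2 4619/5000
4 2 919/1000
5 5/2 8813/10000
6 3 1749/2000
s(1.5y) = (1/(4619/5000) − 1)/(3/2) = 254/4619 ≈ 5.4990%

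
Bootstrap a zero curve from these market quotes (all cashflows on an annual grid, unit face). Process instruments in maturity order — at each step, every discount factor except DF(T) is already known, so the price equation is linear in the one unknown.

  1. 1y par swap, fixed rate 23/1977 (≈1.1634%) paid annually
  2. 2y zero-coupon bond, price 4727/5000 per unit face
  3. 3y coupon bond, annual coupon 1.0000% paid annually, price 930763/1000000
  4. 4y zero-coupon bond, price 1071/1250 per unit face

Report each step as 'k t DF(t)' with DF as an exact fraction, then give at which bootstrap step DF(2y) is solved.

step 1 [1y] swap r/1=23/1977: DF=(1 − 23/1977·(0))/(1+23/1977) = 1977/2000 ≈ 0.988500
step 2 [2y] zero: DF = P = 4727/5000 ≈ 0.945400
step 3 [3y] bond c/1=1/100: DF=(930763/1000000 − 1/100·(0.988500+0.945400))/(1+1/100) = 564/625 ≈ 0.902400
step 4 [4y] zero: DF = P = 1071/1250 ≈ 0.856800

1 1 1977/2000
2 2 4727/5000
3 3 564/625
4 4 1071/1250
DF(2y) is solved at step 2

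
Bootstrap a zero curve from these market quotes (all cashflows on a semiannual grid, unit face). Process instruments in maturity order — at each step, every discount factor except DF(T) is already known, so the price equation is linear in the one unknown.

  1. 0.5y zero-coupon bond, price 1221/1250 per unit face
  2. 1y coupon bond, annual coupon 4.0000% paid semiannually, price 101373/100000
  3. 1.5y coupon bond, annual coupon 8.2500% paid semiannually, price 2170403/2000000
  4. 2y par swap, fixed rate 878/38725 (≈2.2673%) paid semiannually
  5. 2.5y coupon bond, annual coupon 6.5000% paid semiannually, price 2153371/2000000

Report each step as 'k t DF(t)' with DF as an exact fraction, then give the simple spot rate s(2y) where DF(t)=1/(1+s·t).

1 1/2 1221/1250
2 1 9747/10000
3 3/2 9649/10000
4 2 9561/10000
5 5/2 9209/10000
s(2y) = (1/(9561/10000) − 1)/(2) = 439/19122 ≈ 2.2958%

step 1 [0.5y] zero: DF = P = 1221/1250 ≈ 0.976800
step 2 [1y] bond c/2=1/50: DF=(101373/100000 − 1/50·(0.976800))/(1+1/50) = 9747/10000 ≈ 0.974700
step 3 [1.5y] bond c/2=33/800: DF=(2170403/2000000 − 33/800·(0.976800+0.974700))/(1+33/800) = 9649/10000 ≈ 0.964900
step 4 [2y] swap r/2=439/38725: DF=(1 − 439/38725·(0.976800+0.974700+0.964900))/(1+439/38725) = 9561/10000 ≈ 0.956100
step 5 [2.5y] bond c/2=13/400: DF=(2153371/2000000 − 13/400·(0.976800+0.974700+0.964900+0.956100))/(1+13/400) = 9209/10000 ≈ 0.920900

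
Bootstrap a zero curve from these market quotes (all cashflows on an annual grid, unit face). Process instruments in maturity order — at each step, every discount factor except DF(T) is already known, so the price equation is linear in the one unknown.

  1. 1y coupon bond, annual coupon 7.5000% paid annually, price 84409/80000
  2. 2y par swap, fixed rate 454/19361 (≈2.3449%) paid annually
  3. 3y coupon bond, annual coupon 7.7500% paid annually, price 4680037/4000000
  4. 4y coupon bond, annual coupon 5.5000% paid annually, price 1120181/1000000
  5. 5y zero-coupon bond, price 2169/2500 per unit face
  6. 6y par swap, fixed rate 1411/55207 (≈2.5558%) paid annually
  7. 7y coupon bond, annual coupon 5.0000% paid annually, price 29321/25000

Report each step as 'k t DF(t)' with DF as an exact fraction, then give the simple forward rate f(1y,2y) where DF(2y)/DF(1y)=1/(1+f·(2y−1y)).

step 1 [1y] bond c/1=3/40: DF=(84409/80000 − 3/40·(0))/(1+3/40) = 1963/2000 ≈ 0.981500
step 2 [2y] swap r/1=454/19361: DF=(1 − 454/19361·(0.981500))/(1+454/19361) = 4773/5000 ≈ 0.954600
step 3 [3y] bond c/1=31/400: DF=(4680037/4000000 − 31/400·(0.981500+0.954600))/(1+31/400) = 4733/5000 ≈ 0.946600
step 4 [4y] bond c/1=11/200: DF=(1120181/1000000 − 11/200·(0.981500+0.954600+0.946600))/(1+11/200) = 1823/2000 ≈ 0.911500
step 5 [5y] zero: DF = P = 2169/2500 ≈ 0.867600
step 6 [6y] swap r/1=1411/55207: DF=(1 − 1411/55207·(0.981500+0.954600+0.946600+0.911500+0.867600))/(1+1411/55207) = 8589/10000 ≈ 0.858900
step 7 [7y] bond c/1=1/20: DF=(29321/25000 − 1/20·(0.981500+0.954600+0.946600+0.911500+0.867600+0.858900))/(1+1/20) = 8541/10000 ≈ 0.854100

1 1 1963/2000
2 2 4773/5000
3 3 4733/5000
4 4 1823/2000
5 5 2169/2500
6 6 8589/10000
7 7 8541/10000
f(1y,2y) = ((1963/2000)/(4773/5000) − 1)/(1) = 269/9546 ≈ 2.8179%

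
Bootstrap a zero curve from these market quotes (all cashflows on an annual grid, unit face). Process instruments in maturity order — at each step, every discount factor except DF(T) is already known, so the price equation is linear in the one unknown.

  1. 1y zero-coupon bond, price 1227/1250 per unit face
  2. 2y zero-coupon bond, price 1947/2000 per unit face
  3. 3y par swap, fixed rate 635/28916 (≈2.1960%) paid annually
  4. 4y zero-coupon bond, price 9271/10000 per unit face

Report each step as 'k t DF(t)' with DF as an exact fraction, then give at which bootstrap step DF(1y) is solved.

step 1 [1y] zero: DF = P = 1227/1250 ≈ 0.981600
step 2 [2y] zero: DF = P = 1947/2000 ≈ 0.973500
step 3 [3y] swap r/1=635/28916: DF=(1 − 635/28916·(0.981600+0.973500))/(1+635/28916) = 1873/2000 ≈ 0.936500
step 4 [4y] zero: DF = P = 9271/10000 ≈ 0.927100

1 1 1227/1250
2 2 1947/2000
3 3 1873/2000
4 4 9271/10000
DF(1y) is solved at step 1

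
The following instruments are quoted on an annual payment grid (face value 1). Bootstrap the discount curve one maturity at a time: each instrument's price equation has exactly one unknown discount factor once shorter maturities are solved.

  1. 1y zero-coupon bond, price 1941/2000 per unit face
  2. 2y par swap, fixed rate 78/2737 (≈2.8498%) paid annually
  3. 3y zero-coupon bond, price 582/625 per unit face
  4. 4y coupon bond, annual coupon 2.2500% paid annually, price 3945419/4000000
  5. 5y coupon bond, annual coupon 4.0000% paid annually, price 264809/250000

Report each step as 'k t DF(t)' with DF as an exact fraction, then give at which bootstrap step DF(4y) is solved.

step 1 [1y] zero: DF = P = 1941/2000 ≈ 0.970500
step 2 [2y] swap r/1=78/2737: DF=(1 − 78/2737·(0.970500))/(1+78/2737) = 4727/5000 ≈ 0.945400
step 3 [3y] zero: DF = P = 582/625 ≈ 0.931200
step 4 [4y] bond c/1=9/400: DF=(3945419/4000000 − 9/400·(0.970500+0.945400+0.931200))/(1+9/400) = 451/500 ≈ 0.902000
step 5 [5y] bond c/1=1/25: DF=(264809/250000 − 1/25·(0.970500+0.945400+0.931200+0.902000))/(1+1/25) = 8743/10000 ≈ 0.874300

1 1 1941/2000
2 2 4727/5000
3 3 582/625
4 4 451/500
5 5 8743/10000
DF(4y) is solved at step 4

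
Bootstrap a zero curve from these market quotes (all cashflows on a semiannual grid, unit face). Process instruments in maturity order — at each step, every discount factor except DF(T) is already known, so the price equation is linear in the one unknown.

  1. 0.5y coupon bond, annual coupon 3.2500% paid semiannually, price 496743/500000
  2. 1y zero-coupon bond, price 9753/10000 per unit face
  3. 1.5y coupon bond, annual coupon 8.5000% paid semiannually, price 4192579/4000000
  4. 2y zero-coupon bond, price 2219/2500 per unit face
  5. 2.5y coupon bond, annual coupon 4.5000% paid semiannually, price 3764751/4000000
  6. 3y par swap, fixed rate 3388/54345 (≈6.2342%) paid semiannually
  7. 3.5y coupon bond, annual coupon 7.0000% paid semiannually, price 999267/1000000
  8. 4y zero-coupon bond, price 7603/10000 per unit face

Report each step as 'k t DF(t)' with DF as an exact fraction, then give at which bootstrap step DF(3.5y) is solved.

1 1/2 611/625
2 1 9753/10000
3 3/2 4629/5000
4 2 2219/2500
5 5/2 1047/1250
6 3 4153/5000
7 7/2 7817/10000
8 4 7603/10000
DF(3.5y) is solved at step 7

step 1 [0.5y] bond c/2=13/800: DF=(496743/500000 − 13/800·(0))/(1+13/800) = 611/625 ≈ 0.977600
step 2 [1y] zero: DF = P = 9753/10000 ≈ 0.975300
step 3 [1.5y] bond c/2=17/400: DF=(4192579/4000000 − 17/400·(0.977600+0.975300))/(1+17/400) = 4629/5000 ≈ 0.925800
step 4 [2y] zero: DF = P = 2219/2500 ≈ 0.887600
step 5 [2.5y] bond c/2=9/400: DF=(3764751/4000000 − 9/400·(0.977600+0.975300+0.925800+0.887600))/(1+9/400) = 1047/1250 ≈ 0.837600
step 6 [3y] swap r/2=1694/54345: DF=(1 − 1694/54345·(0.977600+0.975300+0.925800+0.887600+0.837600))/(1+1694/54345) = 4153/5000 ≈ 0.830600
step 7 [3.5y] bond c/2=7/200: DF=(999267/1000000 − 7/200·(0.977600+0.975300+0.925800+0.887600+0.837600+0.830600))/(1+7/200) = 7817/10000 ≈ 0.781700
step 8 [4y] zero: DF = P = 7603/10000 ≈ 0.760300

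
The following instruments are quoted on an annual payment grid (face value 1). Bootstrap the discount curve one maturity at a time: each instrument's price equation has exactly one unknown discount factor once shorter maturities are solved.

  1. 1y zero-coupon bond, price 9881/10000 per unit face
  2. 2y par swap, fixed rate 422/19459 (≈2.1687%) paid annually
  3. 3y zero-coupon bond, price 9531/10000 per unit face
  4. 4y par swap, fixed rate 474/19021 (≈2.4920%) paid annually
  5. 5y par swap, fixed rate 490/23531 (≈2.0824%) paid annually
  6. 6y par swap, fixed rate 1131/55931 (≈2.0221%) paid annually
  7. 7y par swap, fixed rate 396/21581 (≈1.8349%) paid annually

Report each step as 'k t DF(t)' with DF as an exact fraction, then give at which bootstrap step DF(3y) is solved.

1 1 9881/10000
2 2 4789/5000
3 3 9531/10000
4 4 2263/2500
5 5 451/500
6 6 8869/10000
7 7 2203/2500
DF(3y) is solved at step 3

step 1 [1y] zero: DF = P = 9881/10000 ≈ 0.988100
step 2 [2y] swap r/1=422/19459: DF=(1 − 422/19459·(0.988100))/(1+422/19459) = 4789/5000 ≈ 0.957800
step 3 [3y] zero: DF = P = 9531/10000 ≈ 0.953100
step 4 [4y] swap r/1=474/19021: DF=(1 − 474/19021·(0.988100+0.957800+0.953100))/(1+474/19021) = 2263/2500 ≈ 0.905200
step 5 [5y] swap r/1=490/23531: DF=(1 − 490/23531·(0.988100+0.957800+0.953100+0.905200))/(1+490/23531) = 451/500 ≈ 0.902000
step 6 [6y] swap r/1=1131/55931: DF=(1 − 1131/55931·(0.988100+0.957800+0.953100+0.905200+0.902000))/(1+1131/55931) = 8869/10000 ≈ 0.886900
step 7 [7y] swap r/1=396/21581: DF=(1 − 396/21581·(0.988100+0.957800+0.953100+0.905200+0.902000+0.886900))/(1+396/21581) = 2203/2500 ≈ 0.881200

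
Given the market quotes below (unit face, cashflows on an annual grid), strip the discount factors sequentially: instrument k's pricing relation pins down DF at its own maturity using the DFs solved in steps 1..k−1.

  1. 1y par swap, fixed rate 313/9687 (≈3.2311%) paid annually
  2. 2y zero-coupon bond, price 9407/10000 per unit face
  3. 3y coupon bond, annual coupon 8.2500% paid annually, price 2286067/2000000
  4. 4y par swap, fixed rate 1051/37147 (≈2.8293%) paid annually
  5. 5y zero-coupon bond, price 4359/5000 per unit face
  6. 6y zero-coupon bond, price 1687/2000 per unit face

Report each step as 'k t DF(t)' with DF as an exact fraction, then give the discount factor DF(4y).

step 1 [1y] swap r/1=313/9687: DF=(1 − 313/9687·(0))/(1+313/9687) = 9687/10000 ≈ 0.968700
step 2 [2y] zero: DF = P = 9407/10000 ≈ 0.940700
step 3 [3y] bond c/1=33/400: DF=(2286067/2000000 − 33/400·(0.968700+0.940700))/(1+33/400) = 569/625 ≈ 0.910400
step 4 [4y] swap r/1=1051/37147: DF=(1 − 1051/37147·(0.968700+0.940700+0.910400))/(1+1051/37147) = 8949/10000 ≈ 0.894900
step 5 [5y] zero: DF = P = 4359/5000 ≈ 0.871800
step 6 [6y] zero: DF = P = 1687/2000 ≈ 0.843500

1 1 9687/10000
2 2 9407/10000
3 3 569/625
4 4 8949/10000
5 5 4359/5000
6 6 1687/2000
DF(4y) = 8949/10000 ≈ 0.894900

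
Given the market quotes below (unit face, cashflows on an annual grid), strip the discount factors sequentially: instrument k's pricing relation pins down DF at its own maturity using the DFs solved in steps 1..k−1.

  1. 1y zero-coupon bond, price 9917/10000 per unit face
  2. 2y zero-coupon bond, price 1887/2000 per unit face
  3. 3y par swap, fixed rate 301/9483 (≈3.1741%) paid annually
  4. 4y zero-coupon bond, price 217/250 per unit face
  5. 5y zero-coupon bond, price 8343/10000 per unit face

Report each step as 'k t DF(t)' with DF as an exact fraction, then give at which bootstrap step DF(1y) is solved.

step 1 [1y] zero: DF = P = 9917/10000 ≈ 0.991700
step 2 [2y] zero: DF = P = 1887/2000 ≈ 0.943500
step 3 [3y] swap r/1=301/9483: DF=(1 − 301/9483·(0.991700+0.943500))/(1+301/9483) = 9097/10000 ≈ 0.909700
step 4 [4y] zero: DF = P = 217/250 ≈ 0.868000
step 5 [5y] zero: DF = P = 8343/10000 ≈ 0.834300

1 1 9917/10000
2 2 1887/2000
3 3 9097/10000
4 4 217/250
5 5 8343/10000
DF(1y) is solved at step 1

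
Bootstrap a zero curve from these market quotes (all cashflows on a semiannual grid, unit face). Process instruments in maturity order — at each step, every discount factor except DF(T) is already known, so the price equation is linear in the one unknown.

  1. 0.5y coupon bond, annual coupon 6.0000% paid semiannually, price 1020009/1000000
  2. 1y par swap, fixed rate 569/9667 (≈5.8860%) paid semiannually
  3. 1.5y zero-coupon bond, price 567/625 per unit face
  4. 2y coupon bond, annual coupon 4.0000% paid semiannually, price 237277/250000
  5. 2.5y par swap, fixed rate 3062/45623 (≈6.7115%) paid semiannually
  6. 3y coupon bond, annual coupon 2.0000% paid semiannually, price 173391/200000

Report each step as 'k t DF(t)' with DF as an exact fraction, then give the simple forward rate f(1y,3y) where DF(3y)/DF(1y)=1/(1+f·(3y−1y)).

1 1/2 9903/10000
2 1 9431/10000
3 3/2 567/625
4 2 2187/2500
5 5/2 8469/10000
6 3 2033/2500
f(1y,3y) = ((9431/10000)/(2033/2500) − 1)/(2) = 1299/16264 ≈ 7.9870%

step 1 [0.5y] bond c/2=3/100: DF=(1020009/1000000 − 3/100·(0))/(1+3/100) = 9903/10000 ≈ 0.990300
step 2 [1y] swap r/2=569/19334: DF=(1 − 569/19334·(0.990300))/(1+569/19334) = 9431/10000 ≈ 0.943100
step 3 [1.5y] zero: DF = P = 567/625 ≈ 0.907200
step 4 [2y] bond c/2=1/50: DF=(237277/250000 − 1/50·(0.990300+0.943100+0.907200))/(1+1/50) = 2187/2500 ≈ 0.874800
step 5 [2.5y] swap r/2=1531/45623: DF=(1 − 1531/45623·(0.990300+0.943100+0.907200+0.874800))/(1+1531/45623) = 8469/10000 ≈ 0.846900
step 6 [3y] bond c/2=1/100: DF=(173391/200000 − 1/100·(0.990300+0.943100+0.907200+0.874800+0.846900))/(1+1/100) = 2033/2500 ≈ 0.813200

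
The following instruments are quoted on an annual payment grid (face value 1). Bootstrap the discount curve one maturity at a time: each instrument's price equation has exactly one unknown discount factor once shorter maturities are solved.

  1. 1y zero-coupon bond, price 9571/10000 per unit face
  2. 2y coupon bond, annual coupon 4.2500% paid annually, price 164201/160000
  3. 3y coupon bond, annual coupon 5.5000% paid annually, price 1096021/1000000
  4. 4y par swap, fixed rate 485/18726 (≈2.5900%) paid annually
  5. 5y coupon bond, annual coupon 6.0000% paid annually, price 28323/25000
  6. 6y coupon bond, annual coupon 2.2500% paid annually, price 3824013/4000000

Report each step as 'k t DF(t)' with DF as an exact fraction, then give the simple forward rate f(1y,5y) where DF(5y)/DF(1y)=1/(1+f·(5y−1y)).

1 1 9571/10000
2 2 4727/5000
3 3 9397/10000
4 4 903/1000
5 5 1071/1250
6 6 8337/10000
f(1y,5y) = ((9571/10000)/(1071/1250) − 1)/(4) = 59/2016 ≈ 2.9266%

step 1 [1y] zero: DF = P = 9571/10000 ≈ 0.957100
step 2 [2y] bond c/1=17/400: DF=(164201/160000 − 17/400·(0.957100))/(1+17/400) = 4727/5000 ≈ 0.945400
step 3 [3y] bond c/1=11/200: DF=(1096021/1000000 − 11/200·(0.957100+0.945400))/(1+11/200) = 9397/10000 ≈ 0.939700
step 4 [4y] swap r/1=485/18726: DF=(1 − 485/18726·(0.957100+0.945400+0.939700))/(1+485/18726) = 903/1000 ≈ 0.903000
step 5 [5y] bond c/1=3/50: DF=(28323/25000 − 3/50·(0.957100+0.945400+0.939700+0.903000))/(1+3/50) = 1071/1250 ≈ 0.856800
step 6 [6y] bond c/1=9/400: DF=(3824013/4000000 − 9/400·(0.957100+0.945400+0.939700+0.903000+0.856800))/(1+9/400) = 8337/10000 ≈ 0.833700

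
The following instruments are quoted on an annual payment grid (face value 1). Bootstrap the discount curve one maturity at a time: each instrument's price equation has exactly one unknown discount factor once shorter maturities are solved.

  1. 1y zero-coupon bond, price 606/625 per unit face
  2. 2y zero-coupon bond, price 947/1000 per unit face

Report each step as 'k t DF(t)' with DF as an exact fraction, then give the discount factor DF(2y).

step 1 [1y] zero: DF = P = 606/625 ≈ 0.969600
step 2 [2y] zero: DF = P = 947/1000 ≈ 0.947000

1 1 606/625
2 2 947/1000
DF(2y) = 947/1000 ≈ 0.947000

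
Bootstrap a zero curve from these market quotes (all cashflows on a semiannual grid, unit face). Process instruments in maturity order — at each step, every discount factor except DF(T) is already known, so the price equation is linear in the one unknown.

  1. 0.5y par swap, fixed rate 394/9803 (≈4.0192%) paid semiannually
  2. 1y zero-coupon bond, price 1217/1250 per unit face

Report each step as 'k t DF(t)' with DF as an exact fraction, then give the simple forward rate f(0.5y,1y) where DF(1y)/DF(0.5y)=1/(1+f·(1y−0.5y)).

1 1/2 9803/10000
2 1 1217/1250
f(0.5y,1y) = ((9803/10000)/(1217/1250) − 1)/(1/2) = 67/4868 ≈ 1.3763%

step 1 [0.5y] swap r/2=197/9803: DF=(1 − 197/9803·(0))/(1+197/9803) = 9803/10000 ≈ 0.980300
step 2 [1y] zero: DF = P = 1217/1250 ≈ 0.973600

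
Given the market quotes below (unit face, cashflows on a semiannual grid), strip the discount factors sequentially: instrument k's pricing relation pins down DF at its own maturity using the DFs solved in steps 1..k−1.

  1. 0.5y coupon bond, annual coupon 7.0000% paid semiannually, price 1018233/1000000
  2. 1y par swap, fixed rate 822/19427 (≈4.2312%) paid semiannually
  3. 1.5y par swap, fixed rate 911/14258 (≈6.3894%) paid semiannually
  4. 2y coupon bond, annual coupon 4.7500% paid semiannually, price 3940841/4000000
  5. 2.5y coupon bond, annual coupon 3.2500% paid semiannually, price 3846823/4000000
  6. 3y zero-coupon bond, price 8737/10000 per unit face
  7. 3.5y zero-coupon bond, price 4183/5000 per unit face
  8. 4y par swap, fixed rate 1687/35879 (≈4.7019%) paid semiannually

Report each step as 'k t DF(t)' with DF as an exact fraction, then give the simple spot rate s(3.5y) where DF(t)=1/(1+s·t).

step 1 [0.5y] bond c/2=7/200: DF=(1018233/1000000 − 7/200·(0))/(1+7/200) = 4919/5000 ≈ 0.983800
step 2 [1y] swap r/2=411/19427: DF=(1 − 411/19427·(0.983800))/(1+411/19427) = 9589/10000 ≈ 0.958900
step 3 [1.5y] swap r/2=911/28516: DF=(1 − 911/28516·(0.983800+0.958900))/(1+911/28516) = 9089/10000 ≈ 0.908900
step 4 [2y] bond c/2=19/800: DF=(3940841/4000000 − 19/800·(0.983800+0.958900+0.908900))/(1+19/800) = 4481/5000 ≈ 0.896200
step 5 [2.5y] bond c/2=13/800: DF=(3846823/4000000 − 13/800·(0.983800+0.958900+0.908900+0.896200))/(1+13/800) = 554/625 ≈ 0.886400
step 6 [3y] zero: DF = P = 8737/10000 ≈ 0.873700
step 7 [3.5y] zero: DF = P = 4183/5000 ≈ 0.836600
step 8 [4y] swap r/2=1687/71758: DF=(1 − 1687/71758·(0.983800+0.958900+0.908900+0.896200+0.886400+0.873700+0.836600))/(1+1687/71758) = 8313/10000 ≈ 0.831300

1 1/2 4919/5000
2 1 9589/10000
3 3/2 9089/10000
4 2 4481/5000
5 5/2 554/625
6 3 8737/10000
7 7/2 4183/5000
8 4 8313/10000
s(3.5y) = (1/(4183/5000) − 1)/(7/2) = 1634/29281 ≈ 5.5804%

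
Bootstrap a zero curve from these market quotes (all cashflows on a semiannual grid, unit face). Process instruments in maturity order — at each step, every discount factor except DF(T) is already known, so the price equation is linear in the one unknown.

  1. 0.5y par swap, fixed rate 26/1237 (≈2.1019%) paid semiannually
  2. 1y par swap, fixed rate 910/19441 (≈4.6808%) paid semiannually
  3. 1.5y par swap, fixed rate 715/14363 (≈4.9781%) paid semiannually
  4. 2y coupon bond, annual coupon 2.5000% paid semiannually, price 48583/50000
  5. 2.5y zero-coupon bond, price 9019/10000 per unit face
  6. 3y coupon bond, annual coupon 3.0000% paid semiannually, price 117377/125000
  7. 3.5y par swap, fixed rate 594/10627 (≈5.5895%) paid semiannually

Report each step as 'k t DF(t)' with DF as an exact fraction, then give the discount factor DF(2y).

step 1 [0.5y] swap r/2=13/1237: DF=(1 − 13/1237·(0))/(1+13/1237) = 1237/1250 ≈ 0.989600
step 2 [1y] swap r/2=455/19441: DF=(1 − 455/19441·(0.989600))/(1+455/19441) = 1909/2000 ≈ 0.954500
step 3 [1.5y] swap r/2=715/28726: DF=(1 − 715/28726·(0.989600+0.954500))/(1+715/28726) = 1857/2000 ≈ 0.928500
step 4 [2y] bond c/2=1/80: DF=(48583/50000 − 1/80·(0.989600+0.954500+0.928500))/(1+1/80) = 4621/5000 ≈ 0.924200
step 5 [2.5y] zero: DF = P = 9019/10000 ≈ 0.901900
step 6 [3y] bond c/2=3/200: DF=(117377/125000 − 3/200·(0.989600+0.954500+0.928500+0.924200+0.901900))/(1+3/200) = 8557/10000 ≈ 0.855700
step 7 [3.5y] swap r/2=297/10627: DF=(1 − 297/10627·(0.989600+0.954500+0.928500+0.924200+0.901900+0.855700))/(1+297/10627) = 4109/5000 ≈ 0.821800

1 1/2 1237/1250
2 1 1909/2000
3 3/2 1857/2000
4 2 4621/5000
5 5/2 9019/10000
6 3 8557/10000
7 7/2 4109/5000
DF(2y) = 4621/5000 ≈ 0.924200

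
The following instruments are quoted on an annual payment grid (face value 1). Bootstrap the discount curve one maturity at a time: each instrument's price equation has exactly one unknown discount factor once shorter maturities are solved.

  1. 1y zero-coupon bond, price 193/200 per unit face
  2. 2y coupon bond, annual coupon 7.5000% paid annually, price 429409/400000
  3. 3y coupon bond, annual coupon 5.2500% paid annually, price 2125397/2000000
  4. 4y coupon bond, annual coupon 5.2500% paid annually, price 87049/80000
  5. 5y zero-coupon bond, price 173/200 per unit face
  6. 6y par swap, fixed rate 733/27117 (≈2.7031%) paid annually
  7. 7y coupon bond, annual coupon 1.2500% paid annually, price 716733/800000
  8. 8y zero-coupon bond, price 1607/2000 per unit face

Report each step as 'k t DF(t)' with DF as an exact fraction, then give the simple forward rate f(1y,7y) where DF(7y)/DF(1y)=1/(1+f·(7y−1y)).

step 1 [1y] zero: DF = P = 193/200 ≈ 0.965000
step 2 [2y] bond c/1=3/40: DF=(429409/400000 − 3/40·(0.965000))/(1+3/40) = 9313/10000 ≈ 0.931300
step 3 [3y] bond c/1=21/400: DF=(2125397/2000000 − 21/400·(0.965000+0.931300))/(1+21/400) = 9151/10000 ≈ 0.915100
step 4 [4y] bond c/1=21/400: DF=(87049/80000 − 21/400·(0.965000+0.931300+0.915100))/(1+21/400) = 1117/1250 ≈ 0.893600
step 5 [5y] zero: DF = P = 173/200 ≈ 0.865000
step 6 [6y] swap r/1=733/27117: DF=(1 − 733/27117·(0.965000+0.931300+0.915100+0.893600+0.865000))/(1+733/27117) = 4267/5000 ≈ 0.853400
step 7 [7y] bond c/1=1/80: DF=(716733/800000 − 1/80·(0.965000+0.931300+0.915100+0.893600+0.865000+0.853400))/(1+1/80) = 8179/10000 ≈ 0.817900
step 8 [8y] zero: DF = P = 1607/2000 ≈ 0.803500

1 1 193/200
2 2 9313/10000
3 3 9151/10000
4 4 1117/1250
5 5 173/200
6 6 4267/5000
7 7 8179/10000
8 8 1607/2000
f(1y,7y) = ((193/200)/(8179/10000) − 1)/(6) = 1471/49074 ≈ 2.9975%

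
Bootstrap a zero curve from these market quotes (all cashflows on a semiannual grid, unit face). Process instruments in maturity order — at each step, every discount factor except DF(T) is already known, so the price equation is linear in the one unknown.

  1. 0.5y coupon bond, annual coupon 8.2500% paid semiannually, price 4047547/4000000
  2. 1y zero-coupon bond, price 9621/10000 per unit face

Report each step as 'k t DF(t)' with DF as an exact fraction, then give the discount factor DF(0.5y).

1 1/2 4859/5000
2 1 9621/10000
DF(0.5y) = 4859/5000 ≈ 0.971800

step 1 [0.5y] bond c/2=33/800: DF=(4047547/4000000 − 33/800·(0))/(1+33/800) = 4859/5000 ≈ 0.971800
step 2 [1y] zero: DF = P = 9621/10000 ≈ 0.962100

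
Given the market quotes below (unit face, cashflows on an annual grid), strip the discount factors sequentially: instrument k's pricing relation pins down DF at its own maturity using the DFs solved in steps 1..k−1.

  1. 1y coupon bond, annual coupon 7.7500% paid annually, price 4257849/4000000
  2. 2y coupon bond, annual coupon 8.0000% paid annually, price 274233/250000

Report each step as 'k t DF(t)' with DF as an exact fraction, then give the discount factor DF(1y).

1 1 9879/10000
2 2 377/400
DF(1y) = 9879/10000 ≈ 0.987900

step 1 [1y] bond c/1=31/400: DF=(4257849/4000000 − 31/400·(0))/(1+31/400) = 9879/10000 ≈ 0.987900
step 2 [2y] bond c/1=2/25: DF=(274233/250000 − 2/25·(0.987900))/(1+2/25) = 377/400 ≈ 0.942500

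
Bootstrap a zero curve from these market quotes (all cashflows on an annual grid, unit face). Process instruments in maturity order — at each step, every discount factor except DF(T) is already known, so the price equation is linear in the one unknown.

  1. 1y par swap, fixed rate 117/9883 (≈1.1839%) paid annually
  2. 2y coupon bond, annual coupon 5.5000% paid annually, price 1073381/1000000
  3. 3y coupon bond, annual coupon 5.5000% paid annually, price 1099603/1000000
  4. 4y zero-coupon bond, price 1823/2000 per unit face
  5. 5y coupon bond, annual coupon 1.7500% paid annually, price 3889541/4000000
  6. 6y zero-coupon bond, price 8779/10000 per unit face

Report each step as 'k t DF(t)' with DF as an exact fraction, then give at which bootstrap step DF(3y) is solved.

1 1 9883/10000
2 2 9659/10000
3 3 2351/2500
4 4 1823/2000
5 5 4451/5000
6 6 8779/10000
DF(3y) is solved at step 3

step 1 [1y] swap r/1=117/9883: DF=(1 − 117/9883·(0))/(1+117/9883) = 9883/10000 ≈ 0.988300
step 2 [2y] bond c/1=11/200: DF=(1073381/1000000 − 11/200·(0.988300))/(1+11/200) = 9659/10000 ≈ 0.965900
step 3 [3y] bond c/1=11/200: DF=(1099603/1000000 − 11/200·(0.988300+0.965900))/(1+11/200) = 2351/2500 ≈ 0.940400
step 4 [4y] zero: DF = P = 1823/2000 ≈ 0.911500
step 5 [5y] bond c/1=7/400: DF=(3889541/4000000 − 7/400·(0.988300+0.965900+0.940400+0.911500))/(1+7/400) = 4451/5000 ≈ 0.890200
step 6 [6y] zero: DF = P = 8779/10000 ≈ 0.877900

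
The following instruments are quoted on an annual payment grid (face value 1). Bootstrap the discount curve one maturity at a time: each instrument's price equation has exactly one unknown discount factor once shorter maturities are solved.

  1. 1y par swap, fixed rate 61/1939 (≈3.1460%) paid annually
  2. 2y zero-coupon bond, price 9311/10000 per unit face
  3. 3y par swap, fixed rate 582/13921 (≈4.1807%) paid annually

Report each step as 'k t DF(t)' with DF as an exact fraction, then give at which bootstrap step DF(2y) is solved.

step 1 [1y] swap r/1=61/1939: DF=(1 − 61/1939·(0))/(1+61/1939) = 1939/2000 ≈ 0.969500
step 2 [2y] zero: DF = P = 9311/10000 ≈ 0.931100
step 3 [3y] swap r/1=582/13921: DF=(1 − 582/13921·(0.969500+0.931100))/(1+582/13921) = 2209/2500 ≈ 0.883600

1 1 1939/2000
2 2 9311/10000
3 3 2209/2500
DF(2y) is solved at step 2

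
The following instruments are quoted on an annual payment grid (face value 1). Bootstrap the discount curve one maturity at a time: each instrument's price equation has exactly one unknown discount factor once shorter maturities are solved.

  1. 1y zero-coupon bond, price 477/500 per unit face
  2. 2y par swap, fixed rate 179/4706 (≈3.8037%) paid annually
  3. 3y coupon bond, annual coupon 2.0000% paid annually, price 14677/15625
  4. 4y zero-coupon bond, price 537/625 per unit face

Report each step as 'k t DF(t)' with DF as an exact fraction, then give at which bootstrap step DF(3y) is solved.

1 1 477/500
2 2 2321/2500
3 3 221/250
4 4 537/625
DF(3y) is solved at step 3

step 1 [1y] zero: DF = P = 477/500 ≈ 0.954000
step 2 [2y] swap r/1=179/4706: DF=(1 − 179/4706·(0.954000))/(1+179/4706) = 2321/2500 ≈ 0.928400
step 3 [3y] bond c/1=1/50: DF=(14677/15625 − 1/50·(0.954000+0.928400))/(1+1/50) = 221/250 ≈ 0.884000
step 4 [4y] zero: DF = P = 537/625 ≈ 0.859200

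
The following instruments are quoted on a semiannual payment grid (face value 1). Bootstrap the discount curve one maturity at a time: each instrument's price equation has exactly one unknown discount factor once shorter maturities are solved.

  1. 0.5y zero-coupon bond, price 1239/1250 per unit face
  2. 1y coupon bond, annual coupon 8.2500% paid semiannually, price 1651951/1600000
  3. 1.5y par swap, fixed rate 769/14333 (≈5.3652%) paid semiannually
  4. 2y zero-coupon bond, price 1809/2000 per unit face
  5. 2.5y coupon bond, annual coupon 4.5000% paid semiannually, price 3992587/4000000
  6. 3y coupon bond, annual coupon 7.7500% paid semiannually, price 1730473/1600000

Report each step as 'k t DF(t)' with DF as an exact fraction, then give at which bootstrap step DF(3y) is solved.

step 1 [0.5y] zero: DF = P = 1239/1250 ≈ 0.991200
step 2 [1y] bond c/2=33/800: DF=(1651951/1600000 − 33/800·(0.991200))/(1+33/800) = 9523/10000 ≈ 0.952300
step 3 [1.5y] swap r/2=769/28666: DF=(1 − 769/28666·(0.991200+0.952300))/(1+769/28666) = 9231/10000 ≈ 0.923100
step 4 [2y] zero: DF = P = 1809/2000 ≈ 0.904500
step 5 [2.5y] bond c/2=9/400: DF=(3992587/4000000 − 9/400·(0.991200+0.952300+0.923100+0.904500))/(1+9/400) = 2233/2500 ≈ 0.893200
step 6 [3y] bond c/2=31/800: DF=(1730473/1600000 − 31/800·(0.991200+0.952300+0.923100+0.904500+0.893200))/(1+31/800) = 542/625 ≈ 0.867200

1 1/2 1239/1250
2 1 9523/10000
3 3/2 9231/10000
4 2 1809/2000
5 5/2 2233/2500
6 3 542/625
DF(3y) is solved at step 6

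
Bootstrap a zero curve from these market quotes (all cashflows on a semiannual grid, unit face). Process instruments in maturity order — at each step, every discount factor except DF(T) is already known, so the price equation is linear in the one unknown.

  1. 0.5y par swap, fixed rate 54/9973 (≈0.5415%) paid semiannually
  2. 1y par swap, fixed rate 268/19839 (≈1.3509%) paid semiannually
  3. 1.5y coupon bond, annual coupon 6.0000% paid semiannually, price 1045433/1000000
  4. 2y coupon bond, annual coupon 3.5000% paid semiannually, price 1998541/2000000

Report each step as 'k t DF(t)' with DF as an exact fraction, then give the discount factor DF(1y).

1 1/2 9973/10000
2 1 4933/5000
3 3/2 2393/2500
4 2 1863/2000
DF(1y) = 4933/5000 ≈ 0.986600

step 1 [0.5y] swap r/2=27/9973: DF=(1 − 27/9973·(0))/(1+27/9973) = 9973/10000 ≈ 0.997300
step 2 [1y] swap r/2=134/19839: DF=(1 − 134/19839·(0.997300))/(1+134/19839) = 4933/5000 ≈ 0.986600
step 3 [1.5y] bond c/2=3/100: DF=(1045433/1000000 − 3/100·(0.997300+0.986600))/(1+3/100) = 2393/2500 ≈ 0.957200
step 4 [2y] bond c/2=7/400: DF=(1998541/2000000 − 7/400·(0.997300+0.986600+0.957200))/(1+7/400) = 1863/2000 ≈ 0.931500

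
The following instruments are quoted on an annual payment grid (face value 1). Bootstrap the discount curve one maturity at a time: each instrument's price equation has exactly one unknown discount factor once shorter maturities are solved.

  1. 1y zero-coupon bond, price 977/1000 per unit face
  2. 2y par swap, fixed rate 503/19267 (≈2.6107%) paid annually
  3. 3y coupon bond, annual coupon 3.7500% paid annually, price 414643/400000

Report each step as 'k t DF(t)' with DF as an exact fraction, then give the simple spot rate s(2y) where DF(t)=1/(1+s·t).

step 1 [1y] zero: DF = P = 977/1000 ≈ 0.977000
step 2 [2y] swap r/1=503/19267: DF=(1 − 503/19267·(0.977000))/(1+503/19267) = 9497/10000 ≈ 0.949700
step 3 [3y] bond c/1=3/80: DF=(414643/400000 − 3/80·(0.977000+0.949700))/(1+3/80) = 1859/2000 ≈ 0.929500

1 1 977/1000
2 2 9497/10000
3 3 1859/2000
s(2y) = (1/(9497/10000) − 1)/(2) = 503/18994 ≈ 2.6482%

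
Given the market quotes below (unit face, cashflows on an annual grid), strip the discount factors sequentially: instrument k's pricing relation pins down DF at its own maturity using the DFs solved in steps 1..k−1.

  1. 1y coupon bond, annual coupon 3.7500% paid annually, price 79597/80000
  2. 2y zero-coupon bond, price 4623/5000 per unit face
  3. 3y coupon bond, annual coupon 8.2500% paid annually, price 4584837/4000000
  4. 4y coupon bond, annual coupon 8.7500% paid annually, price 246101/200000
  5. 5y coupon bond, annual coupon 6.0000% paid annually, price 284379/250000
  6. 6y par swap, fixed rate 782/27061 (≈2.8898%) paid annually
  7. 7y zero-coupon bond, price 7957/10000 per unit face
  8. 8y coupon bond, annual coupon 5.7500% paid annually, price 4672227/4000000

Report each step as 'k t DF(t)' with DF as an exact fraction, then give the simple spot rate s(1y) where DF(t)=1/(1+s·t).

step 1 [1y] bond c/1=3/80: DF=(79597/80000 − 3/80·(0))/(1+3/80) = 959/1000 ≈ 0.959000
step 2 [2y] zero: DF = P = 4623/5000 ≈ 0.924600
step 3 [3y] bond c/1=33/400: DF=(4584837/4000000 − 33/400·(0.959000+0.924600))/(1+33/400) = 9153/10000 ≈ 0.915300
step 4 [4y] bond c/1=7/80: DF=(246101/200000 − 7/80·(0.959000+0.924600+0.915300))/(1+7/80) = 9063/10000 ≈ 0.906300
step 5 [5y] bond c/1=3/50: DF=(284379/250000 − 3/50·(0.959000+0.924600+0.915300+0.906300))/(1+3/50) = 4317/5000 ≈ 0.863400
step 6 [6y] swap r/1=782/27061: DF=(1 − 782/27061·(0.959000+0.924600+0.915300+0.906300+0.863400))/(1+782/27061) = 2109/2500 ≈ 0.843600
step 7 [7y] zero: DF = P = 7957/10000 ≈ 0.795700
step 8 [8y] bond c/1=23/400: DF=(4672227/4000000 − 23/400·(0.959000+0.924600+0.915300+0.906300+0.863400+0.843600+0.795700))/(1+23/400) = 767/1000 ≈ 0.767000

1 1 959/1000
2 2 4623/5000
3 3 9153/10000
4 4 9063/10000
5 5 4317/5000
6 6 2109/2500
7 7 7957/10000
8 8 767/1000
s(1y) = (1/(959/1000) − 1)/(1) = 41/959 ≈ 4.2753%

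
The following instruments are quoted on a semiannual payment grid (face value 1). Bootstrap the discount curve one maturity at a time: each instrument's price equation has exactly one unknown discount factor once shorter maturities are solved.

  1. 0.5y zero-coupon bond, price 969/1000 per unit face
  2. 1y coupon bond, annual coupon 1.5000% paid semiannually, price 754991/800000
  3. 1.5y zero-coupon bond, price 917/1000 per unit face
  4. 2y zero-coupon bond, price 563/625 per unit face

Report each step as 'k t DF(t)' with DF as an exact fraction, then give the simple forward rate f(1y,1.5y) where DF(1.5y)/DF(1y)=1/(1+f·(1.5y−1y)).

1 1/2 969/1000
2 1 1859/2000
3 3/2 917/1000
4 2 563/625
f(1y,1.5y) = ((1859/2000)/(917/1000) − 1)/(1/2) = 25/917 ≈ 2.7263%

step 1 [0.5y] zero: DF = P = 969/1000 ≈ 0.969000
step 2 [1y] bond c/2=3/400: DF=(754991/800000 − 3/400·(0.969000))/(1+3/400) = 1859/2000 ≈ 0.929500
step 3 [1.5y] zero: DF = P = 917/1000 ≈ 0.917000
step 4 [2y] zero: DF = P = 563/625 ≈ 0.900800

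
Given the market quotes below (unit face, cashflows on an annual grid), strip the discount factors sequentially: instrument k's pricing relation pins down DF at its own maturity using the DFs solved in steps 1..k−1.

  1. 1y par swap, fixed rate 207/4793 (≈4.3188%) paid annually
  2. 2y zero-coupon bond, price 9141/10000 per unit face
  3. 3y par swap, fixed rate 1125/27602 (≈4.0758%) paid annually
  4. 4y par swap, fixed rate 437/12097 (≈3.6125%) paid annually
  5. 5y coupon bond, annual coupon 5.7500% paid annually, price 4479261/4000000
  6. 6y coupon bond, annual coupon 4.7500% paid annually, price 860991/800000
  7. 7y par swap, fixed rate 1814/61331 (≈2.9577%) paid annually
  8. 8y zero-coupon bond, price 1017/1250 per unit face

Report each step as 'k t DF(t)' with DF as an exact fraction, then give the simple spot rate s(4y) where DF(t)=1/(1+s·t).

step 1 [1y] swap r/1=207/4793: DF=(1 − 207/4793·(0))/(1+207/4793) = 4793/5000 ≈ 0.958600
step 2 [2y] zero: DF = P = 9141/10000 ≈ 0.914100
step 3 [3y] swap r/1=1125/27602: DF=(1 − 1125/27602·(0.958600+0.914100))/(1+1125/27602) = 71/80 ≈ 0.887500
step 4 [4y] swap r/1=437/12097: DF=(1 − 437/12097·(0.958600+0.914100+0.887500))/(1+437/12097) = 8689/10000 ≈ 0.868900
step 5 [5y] bond c/1=23/400: DF=(4479261/4000000 − 23/400·(0.958600+0.914100+0.887500+0.868900))/(1+23/400) = 1077/1250 ≈ 0.861600
step 6 [6y] bond c/1=19/400: DF=(860991/800000 − 19/400·(0.958600+0.914100+0.887500+0.868900+0.861600))/(1+19/400) = 4119/5000 ≈ 0.823800
step 7 [7y] swap r/1=1814/61331: DF=(1 − 1814/61331·(0.958600+0.914100+0.887500+0.868900+0.861600+0.823800))/(1+1814/61331) = 4093/5000 ≈ 0.818600
step 8 [8y] zero: DF = P = 1017/1250 ≈ 0.813600

1 1 4793/5000
2 2 9141/10000
3 3 71/80
4 4 8689/10000
5 5 1077/1250
6 6 4119/5000
7 7 4093/5000
8 8 1017/1250
s(4y) = (1/(8689/10000) − 1)/(4) = 1311/34756 ≈ 3.7720%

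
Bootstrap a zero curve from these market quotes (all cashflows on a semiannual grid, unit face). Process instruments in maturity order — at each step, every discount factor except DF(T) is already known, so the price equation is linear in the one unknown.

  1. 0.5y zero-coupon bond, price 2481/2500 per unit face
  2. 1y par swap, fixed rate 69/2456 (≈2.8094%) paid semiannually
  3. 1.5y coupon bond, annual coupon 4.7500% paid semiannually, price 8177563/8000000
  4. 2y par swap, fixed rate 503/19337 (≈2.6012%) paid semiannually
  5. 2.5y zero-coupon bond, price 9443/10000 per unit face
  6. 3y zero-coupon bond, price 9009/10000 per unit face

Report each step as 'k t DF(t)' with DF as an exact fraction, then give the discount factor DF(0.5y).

1 1/2 2481/2500
2 1 2431/2500
3 3/2 9529/10000
4 2 9497/10000
5 5/2 9443/10000
6 3 9009/10000
DF(0.5y) = 2481/2500 ≈ 0.992400

step 1 [0.5y] zero: DF = P = 2481/2500 ≈ 0.992400
step 2 [1y] swap r/2=69/4912: DF=(1 − 69/4912·(0.992400))/(1+69/4912) = 2431/2500 ≈ 0.972400
step 3 [1.5y] bond c/2=19/800: DF=(8177563/8000000 − 19/800·(0.992400+0.972400))/(1+19/800) = 9529/10000 ≈ 0.952900
step 4 [2y] swap r/2=503/38674: DF=(1 − 503/38674·(0.992400+0.972400+0.952900))/(1+503/38674) = 9497/10000 ≈ 0.949700
step 5 [2.5y] zero: DF = P = 9443/10000 ≈ 0.944300
step 6 [3y] zero: DF = P = 9009/10000 ≈ 0.900900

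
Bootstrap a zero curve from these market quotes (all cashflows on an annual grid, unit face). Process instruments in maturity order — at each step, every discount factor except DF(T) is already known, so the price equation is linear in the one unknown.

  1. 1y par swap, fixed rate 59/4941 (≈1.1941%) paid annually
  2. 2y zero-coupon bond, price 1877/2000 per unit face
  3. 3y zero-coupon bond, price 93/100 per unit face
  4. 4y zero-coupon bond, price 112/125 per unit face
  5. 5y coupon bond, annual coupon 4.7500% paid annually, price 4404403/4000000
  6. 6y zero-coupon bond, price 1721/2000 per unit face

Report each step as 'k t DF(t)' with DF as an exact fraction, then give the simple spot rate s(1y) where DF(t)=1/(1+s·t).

1 1 4941/5000
2 2 1877/2000
3 3 93/100
4 4 112/125
5 5 881/1000
6 6 1721/2000
s(1y) = (1/(4941/5000) − 1)/(1) = 59/4941 ≈ 1.1941%

step 1 [1y] swap r/1=59/4941: DF=(1 − 59/4941·(0))/(1+59/4941) = 4941/5000 ≈ 0.988200
step 2 [2y] zero: DF = P = 1877/2000 ≈ 0.938500
step 3 [3y] zero: DF = P = 93/100 ≈ 0.930000
step 4 [4y] zero: DF = P = 112/125 ≈ 0.896000
step 5 [5y] bond c/1=19/400: DF=(4404403/4000000 − 19/400·(0.988200+0.938500+0.930000+0.896000))/(1+19/400) = 881/1000 ≈ 0.881000
step 6 [6y] zero: DF = P = 1721/2000 ≈ 0.860500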